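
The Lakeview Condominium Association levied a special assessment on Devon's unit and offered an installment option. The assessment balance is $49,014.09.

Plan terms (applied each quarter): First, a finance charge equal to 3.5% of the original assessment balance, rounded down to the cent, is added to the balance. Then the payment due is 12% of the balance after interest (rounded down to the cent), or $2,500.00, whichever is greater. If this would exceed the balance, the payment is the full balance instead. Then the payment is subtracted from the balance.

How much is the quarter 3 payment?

Quarter 1: $49,014.09 +$1,715.49 interest = $50,729.58; pay $6,087.54 → $44,642.04
Quarter 2: $44,642.04 +$1,715.49 interest = $46,357.53; pay $5,562.90 → $40,794.63
Quarter 3: $40,794.63 +$1,715.49 interest = $42,510.12; pay $5,101.21 → $37,408.91

$5,101.21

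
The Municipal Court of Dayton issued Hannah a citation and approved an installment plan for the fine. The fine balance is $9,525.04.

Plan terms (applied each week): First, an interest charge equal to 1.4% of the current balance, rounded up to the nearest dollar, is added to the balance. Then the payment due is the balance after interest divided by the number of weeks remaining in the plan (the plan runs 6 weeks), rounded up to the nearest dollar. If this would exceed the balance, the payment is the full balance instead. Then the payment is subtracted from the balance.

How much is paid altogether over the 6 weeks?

# | Opening | Interest | Payment | End bal
1 | $9,525.04 | $134.00 | $1,610.00 | $8,049.04
2 | $8,049.04 | $113.00 | $1,633.00 | $6,529.04
3 | $6,529.04 | $92.00 | $1,656.00 | $4,965.04
4 | $4,965.04 | $70.00 | $1,679.00 | $3,356.04
5 | $3,356.04 | $47.00 | $1,702.00 | $1,701.04
6 | $1,701.04 | $24.00 | $1,725.04 | $0.00
Total paid: $10,005.04

$10,005.04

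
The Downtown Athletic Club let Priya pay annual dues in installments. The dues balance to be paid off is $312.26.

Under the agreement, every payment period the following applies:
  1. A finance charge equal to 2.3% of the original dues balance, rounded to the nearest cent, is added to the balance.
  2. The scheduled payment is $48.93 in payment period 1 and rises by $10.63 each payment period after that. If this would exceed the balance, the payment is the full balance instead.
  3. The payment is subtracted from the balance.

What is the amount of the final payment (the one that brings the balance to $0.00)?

# | Opening | Interest | Payment | End bal
1 | $312.26 | $7.18 | $48.93 | $270.51
2 | $270.51 | $7.18 | $59.56 | $218.13
3 | $218.13 | $7.18 | $70.19 | $155.12
4 | $155.12 | $7.18 | $80.82 | $81.48
5 | $81.48 | $7.18 | $88.66 | $0.00

$88.66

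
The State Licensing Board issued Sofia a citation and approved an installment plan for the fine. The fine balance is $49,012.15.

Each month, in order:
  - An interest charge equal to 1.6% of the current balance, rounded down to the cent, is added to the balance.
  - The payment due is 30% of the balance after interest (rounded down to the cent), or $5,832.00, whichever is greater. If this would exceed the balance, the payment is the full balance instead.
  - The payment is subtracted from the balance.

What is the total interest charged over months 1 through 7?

$2,328.40

Month 1: opening $49,012.15; interest $784.19 → $49,796.34; payment $14,938.90; balance $34,857.44
Month 2: opening $34,857.44; interest $557.71 → $35,415.15; payment $10,624.54; balance $24,790.61
Month 3: opening $24,790.61; interest $396.64 → $25,187.25; payment $7,556.17; balance $17,631.08
Month 4: opening $17,631.08; interest $282.09 → $17,913.17; payment $5,832.00; balance $12,081.17
Month 5: opening $12,081.17; interest $193.29 → $12,274.46; payment $5,832.00; balance $6,442.46
Month 6: opening $6,442.46; interest $103.07 → $6,545.53; payment $5,832.00; balance $713.53
Month 7: opening $713.53; interest $11.41 → $724.94; payment $724.94; balance $0.00
Total interest: $784.19 + $557.71 + $396.64 + $282.09 + $193.29 + $103.07 + $11.41 = $2,328.40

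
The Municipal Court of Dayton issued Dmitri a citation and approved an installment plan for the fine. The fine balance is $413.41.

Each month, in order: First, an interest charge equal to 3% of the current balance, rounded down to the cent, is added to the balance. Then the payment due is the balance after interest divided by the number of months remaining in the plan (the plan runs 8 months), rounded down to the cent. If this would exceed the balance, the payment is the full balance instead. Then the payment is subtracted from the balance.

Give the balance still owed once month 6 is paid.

$123.41

Month 1: $413.41 +$12.40 interest = $425.81; pay $53.22 → $372.59
Month 2: $372.59 +$11.17 interest = $383.76; pay $54.82 → $328.94
Month 3: $328.94 +$9.86 interest = $338.80; pay $56.46 → $282.34
Month 4: $282.34 +$8.47 interest = $290.81; pay $58.16 → $232.65
Month 5: $232.65 +$6.97 interest = $239.62; pay $59.90 → $179.72
Month 6: $179.72 +$5.39 interest = $185.11; pay $61.70 → $123.41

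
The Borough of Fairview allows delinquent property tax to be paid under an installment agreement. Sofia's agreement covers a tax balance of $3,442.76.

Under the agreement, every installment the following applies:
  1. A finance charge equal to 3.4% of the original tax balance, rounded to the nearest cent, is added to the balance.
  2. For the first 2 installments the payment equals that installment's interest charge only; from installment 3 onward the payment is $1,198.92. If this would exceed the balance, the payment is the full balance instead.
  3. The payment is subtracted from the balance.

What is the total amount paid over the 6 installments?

Installment 1: opening $3,442.76; interest $117.05 → $3,559.81; payment $117.05; balance $3,442.76
Installment 2: opening $3,442.76; interest $117.05 → $3,559.81; payment $117.05; balance $3,442.76
Installment 3: opening $3,442.76; interest $117.05 → $3,559.81; payment $1,198.92; balance $2,360.89
Installment 4: opening $2,360.89; interest $117.05 → $2,477.94; payment $1,198.92; balance $1,279.02
Installment 5: opening $1,279.02; interest $117.05 → $1,396.07; payment $1,198.92; balance $197.15
Installment 6: opening $197.15; interest $117.05 → $314.20; payment $314.20; balance $0.00
Total paid: $4,145.06

$4,145.06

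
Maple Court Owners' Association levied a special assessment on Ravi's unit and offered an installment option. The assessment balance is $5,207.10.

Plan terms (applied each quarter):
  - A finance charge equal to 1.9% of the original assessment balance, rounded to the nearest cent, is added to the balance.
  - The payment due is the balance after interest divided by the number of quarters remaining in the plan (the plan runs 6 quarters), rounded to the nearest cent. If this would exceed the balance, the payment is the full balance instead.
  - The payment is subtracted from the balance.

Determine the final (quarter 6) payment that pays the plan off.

Quarter 1: opening $5,207.10; interest $98.93 → $5,306.03; payment $884.34; balance $4,421.69
Quarter 2: opening $4,421.69; interest $98.93 → $4,520.62; payment $904.12; balance $3,616.50
Quarter 3: opening $3,616.50; interest $98.93 → $3,715.43; payment $928.86; balance $2,786.57
Quarter 4: opening $2,786.57; interest $98.93 → $2,885.50; payment $961.83; balance $1,923.67
Quarter 5: opening $1,923.67; interest $98.93 → $2,022.60; payment $1,011.30; balance $1,011.30
Quarter 6: opening $1,011.30; interest $98.93 → $1,110.23; payment $1,110.23; balance $0.00

$1,110.23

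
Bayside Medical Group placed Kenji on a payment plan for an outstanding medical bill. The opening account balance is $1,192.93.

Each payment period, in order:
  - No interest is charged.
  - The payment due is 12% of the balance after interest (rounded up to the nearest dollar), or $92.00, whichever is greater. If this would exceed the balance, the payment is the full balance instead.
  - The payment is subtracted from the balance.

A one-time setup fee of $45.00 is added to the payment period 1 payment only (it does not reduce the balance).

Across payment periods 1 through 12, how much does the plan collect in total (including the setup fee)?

Payment period 1: opening $1,192.93; payment $144.00 (+ $45.00 fee); balance $1,048.93
Payment period 2: opening $1,048.93; payment $126.00; balance $922.93
Payment period 3: opening $922.93; payment $111.00; balance $811.93
Payment period 4: opening $811.93; payment $98.00; balance $713.93
Payment period 5: opening $713.93; payment $92.00; balance $621.93
Payment period 6: opening $621.93; payment $92.00; balance $529.93
Payment period 7: opening $529.93; payment $92.00; balance $437.93
Payment period 8: opening $437.93; payment $92.00; balance $345.93
Payment period 9: opening $345.93; payment $92.00; balance $253.93
Payment period 10: opening $253.93; payment $92.00; balance $161.93
Payment period 11: opening $161.93; payment $92.00; balance $69.93
Payment period 12: opening $69.93; payment $69.93; balance $0.00
Total paid: $1,237.93

$1,237.93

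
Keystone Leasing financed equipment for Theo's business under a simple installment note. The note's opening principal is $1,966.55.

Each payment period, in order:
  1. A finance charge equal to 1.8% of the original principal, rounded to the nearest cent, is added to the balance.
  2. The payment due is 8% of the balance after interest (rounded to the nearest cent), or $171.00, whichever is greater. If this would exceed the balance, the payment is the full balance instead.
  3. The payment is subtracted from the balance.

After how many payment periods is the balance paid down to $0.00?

15

Payment period 1: $1,966.55 +$35.40 interest = $2,001.95; pay $171.00 → $1,830.95
Payment period 2: $1,830.95 +$35.40 interest = $1,866.35; pay $171.00 → $1,695.35
Payment period 3: $1,695.35 +$35.40 interest = $1,730.75; pay $171.00 → $1,559.75
Payment period 4: $1,559.75 +$35.40 interest = $1,595.15; pay $171.00 → $1,424.15
Payment period 5: $1,424.15 +$35.40 interest = $1,459.55; pay $171.00 → $1,288.55
Payment period 6: $1,288.55 +$35.40 interest = $1,323.95; pay $171.00 → $1,152.95
Payment period 7: $1,152.95 +$35.40 interest = $1,188.35; pay $171.00 → $1,017.35
Payment period 8: $1,017.35 +$35.40 interest = $1,052.75; pay $171.00 → $881.75
Payment period 9: $881.75 +$35.40 interest = $917.15; pay $171.00 → $746.15
Payment period 10: $746.15 +$35.40 interest = $781.55; pay $171.00 → $610.55
Payment period 11: $610.55 +$35.40 interest = $645.95; pay $171.00 → $474.95
Payment period 12: $474.95 +$35.40 interest = $510.35; pay $171.00 → $339.35
Payment period 13: $339.35 +$35.40 interest = $374.75; pay $171.00 → $203.75
Payment period 14: $203.75 +$35.40 interest = $239.15; pay $171.00 → $68.15
Payment period 15: $68.15 +$35.40 interest = $103.55; pay $103.55 → $0.00
Balance reaches $0.00 in payment period 15.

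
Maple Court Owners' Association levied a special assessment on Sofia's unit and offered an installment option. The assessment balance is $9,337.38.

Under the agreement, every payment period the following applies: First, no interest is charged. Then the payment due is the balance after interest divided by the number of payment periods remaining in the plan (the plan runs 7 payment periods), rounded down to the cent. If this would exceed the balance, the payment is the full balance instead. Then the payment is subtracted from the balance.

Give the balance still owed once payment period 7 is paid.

$0.00

# | Opening | Payment | End bal
1 | $9,337.38 | $1,333.91 | $8,003.47
2 | $8,003.47 | $1,333.91 | $6,669.56
3 | $6,669.56 | $1,333.91 | $5,335.65
4 | $5,335.65 | $1,333.91 | $4,001.74
5 | $4,001.74 | $1,333.91 | $2,667.83
6 | $2,667.83 | $1,333.91 | $1,333.92
7 | $1,333.92 | $1,333.92 | $0.00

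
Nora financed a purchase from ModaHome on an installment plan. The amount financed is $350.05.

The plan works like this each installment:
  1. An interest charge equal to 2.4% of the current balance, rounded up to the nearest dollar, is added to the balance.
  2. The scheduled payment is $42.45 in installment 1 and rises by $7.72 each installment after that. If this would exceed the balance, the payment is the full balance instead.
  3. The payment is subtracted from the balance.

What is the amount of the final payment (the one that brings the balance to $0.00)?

Installment 1: $350.05 +$9.00 interest = $359.05; pay $42.45 → $316.60
Installment 2: $316.60 +$8.00 interest = $324.60; pay $50.17 → $274.43
Installment 3: $274.43 +$7.00 interest = $281.43; pay $57.89 → $223.54
Installment 4: $223.54 +$6.00 interest = $229.54; pay $65.61 → $163.93
Installment 5: $163.93 +$4.00 interest = $167.93; pay $73.33 → $94.60
Installment 6: $94.60 +$3.00 interest = $97.60; pay $81.05 → $16.55
Installment 7: $16.55 +$1.00 interest = $17.55; pay $17.55 → $0.00

$17.55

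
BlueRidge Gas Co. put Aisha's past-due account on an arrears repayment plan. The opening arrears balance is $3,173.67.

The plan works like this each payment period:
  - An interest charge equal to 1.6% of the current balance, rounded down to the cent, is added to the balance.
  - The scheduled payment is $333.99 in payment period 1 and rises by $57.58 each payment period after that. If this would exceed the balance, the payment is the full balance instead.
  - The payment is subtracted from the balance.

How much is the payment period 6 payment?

Payment period 1: $3,173.67 +$50.77 interest = $3,224.44; pay $333.99 → $2,890.45
Payment period 2: $2,890.45 +$46.24 interest = $2,936.69; pay $391.57 → $2,545.12
Payment period 3: $2,545.12 +$40.72 interest = $2,585.84; pay $449.15 → $2,136.69
Payment period 4: $2,136.69 +$34.18 interest = $2,170.87; pay $506.73 → $1,664.14
Payment period 5: $1,664.14 +$26.62 interest = $1,690.76; pay $564.31 → $1,126.45
Payment period 6: $1,126.45 +$18.02 interest = $1,144.47; pay $621.89 → $522.58

$621.89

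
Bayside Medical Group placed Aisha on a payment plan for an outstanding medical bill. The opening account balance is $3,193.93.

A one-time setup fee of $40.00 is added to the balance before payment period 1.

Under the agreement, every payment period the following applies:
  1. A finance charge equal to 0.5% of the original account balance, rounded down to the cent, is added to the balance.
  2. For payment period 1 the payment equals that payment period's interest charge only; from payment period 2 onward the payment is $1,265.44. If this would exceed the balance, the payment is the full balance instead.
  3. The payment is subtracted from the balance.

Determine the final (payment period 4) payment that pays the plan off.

# | Opening | Interest | Payment | End bal
1 | $3,233.93 | $15.96 | $15.96 | $3,233.93
2 | $3,233.93 | $15.96 | $1,265.44 | $1,984.45
3 | $1,984.45 | $15.96 | $1,265.44 | $734.97
4 | $734.97 | $15.96 | $750.93 | $0.00

$750.93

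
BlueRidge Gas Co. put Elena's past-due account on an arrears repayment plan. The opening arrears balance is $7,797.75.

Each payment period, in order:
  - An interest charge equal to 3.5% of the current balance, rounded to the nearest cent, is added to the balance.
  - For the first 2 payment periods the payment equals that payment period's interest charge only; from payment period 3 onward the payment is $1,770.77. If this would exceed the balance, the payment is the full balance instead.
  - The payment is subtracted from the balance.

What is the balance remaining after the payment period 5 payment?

Payment period 1: $7,797.75 +$272.92 interest = $8,070.67; pay $272.92 → $7,797.75
Payment period 2: $7,797.75 +$272.92 interest = $8,070.67; pay $272.92 → $7,797.75
Payment period 3: $7,797.75 +$272.92 interest = $8,070.67; pay $1,770.77 → $6,299.90
Payment period 4: $6,299.90 +$220.50 interest = $6,520.40; pay $1,770.77 → $4,749.63
Payment period 5: $4,749.63 +$166.24 interest = $4,915.87; pay $1,770.77 → $3,145.10

$3,145.10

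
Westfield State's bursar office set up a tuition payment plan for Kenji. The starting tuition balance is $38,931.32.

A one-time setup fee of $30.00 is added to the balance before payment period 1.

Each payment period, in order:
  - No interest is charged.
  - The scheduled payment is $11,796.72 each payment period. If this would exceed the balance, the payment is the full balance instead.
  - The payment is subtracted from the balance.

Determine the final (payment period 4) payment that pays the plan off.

$3,571.16

Payment period 1: opening $38,961.32; payment $11,796.72; balance $27,164.60
Payment period 2: opening $27,164.60; payment $11,796.72; balance $15,367.88
Payment period 3: opening $15,367.88; payment $11,796.72; balance $3,571.16
Payment period 4: opening $3,571.16; payment $3,571.16; balance $0.00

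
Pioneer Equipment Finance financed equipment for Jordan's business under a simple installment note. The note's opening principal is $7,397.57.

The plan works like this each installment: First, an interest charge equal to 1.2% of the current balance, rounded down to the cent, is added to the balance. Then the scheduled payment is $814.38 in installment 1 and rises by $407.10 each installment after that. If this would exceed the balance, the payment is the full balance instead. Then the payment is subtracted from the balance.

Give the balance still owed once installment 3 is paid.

Installment 1: $7,397.57 +$88.77 interest = $7,486.34; pay $814.38 → $6,671.96
Installment 2: $6,671.96 +$80.06 interest = $6,752.02; pay $1,221.48 → $5,530.54
Installment 3: $5,530.54 +$66.36 interest = $5,596.90; pay $1,628.58 → $3,968.32

$3,968.32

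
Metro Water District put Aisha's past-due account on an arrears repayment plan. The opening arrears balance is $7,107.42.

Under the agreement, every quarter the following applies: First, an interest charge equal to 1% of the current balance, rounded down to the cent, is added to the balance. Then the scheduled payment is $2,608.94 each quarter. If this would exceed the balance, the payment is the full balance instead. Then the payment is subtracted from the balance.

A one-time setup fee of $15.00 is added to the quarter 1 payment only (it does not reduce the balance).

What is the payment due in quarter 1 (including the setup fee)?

$2,623.94

Quarter 1: $7,107.42 +$71.07 interest = $7,178.49; pay $2,608.94 (+ $15.00 fee) → $4,569.55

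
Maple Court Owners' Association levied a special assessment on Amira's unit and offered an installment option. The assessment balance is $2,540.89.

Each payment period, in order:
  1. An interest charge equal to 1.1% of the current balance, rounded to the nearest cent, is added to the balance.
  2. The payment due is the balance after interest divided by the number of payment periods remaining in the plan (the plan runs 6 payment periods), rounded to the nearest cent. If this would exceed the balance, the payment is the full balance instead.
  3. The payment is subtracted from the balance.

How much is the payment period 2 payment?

$432.85

Payment period 1: $2,540.89 +$27.95 interest = $2,568.84; pay $428.14 → $2,140.70
Payment period 2: $2,140.70 +$23.55 interest = $2,164.25; pay $432.85 → $1,731.40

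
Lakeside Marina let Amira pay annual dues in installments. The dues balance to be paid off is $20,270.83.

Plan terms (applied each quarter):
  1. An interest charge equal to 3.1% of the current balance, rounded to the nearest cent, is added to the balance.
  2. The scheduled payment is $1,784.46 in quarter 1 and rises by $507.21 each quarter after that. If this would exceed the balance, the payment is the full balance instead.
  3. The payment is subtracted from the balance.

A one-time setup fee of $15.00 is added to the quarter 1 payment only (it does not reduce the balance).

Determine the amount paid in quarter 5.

$3,813.30

# | Opening | Interest | Payment | Fee | End bal
1 | $20,270.83 | $628.40 | $1,784.46 | $15.00 | $19,114.77
2 | $19,114.77 | $592.56 | $2,291.67 | — | $17,415.66
3 | $17,415.66 | $539.89 | $2,798.88 | — | $15,156.67
4 | $15,156.67 | $469.86 | $3,306.09 | — | $12,320.44
5 | $12,320.44 | $381.93 | $3,813.30 | — | $8,889.07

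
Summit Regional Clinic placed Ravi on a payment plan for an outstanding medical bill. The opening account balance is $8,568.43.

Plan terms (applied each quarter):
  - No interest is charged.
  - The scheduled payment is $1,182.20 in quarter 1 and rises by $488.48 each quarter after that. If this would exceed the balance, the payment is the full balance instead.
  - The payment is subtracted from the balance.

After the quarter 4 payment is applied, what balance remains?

# | Opening | Payment | End bal
1 | $8,568.43 | $1,182.20 | $7,386.23
2 | $7,386.23 | $1,670.68 | $5,715.55
3 | $5,715.55 | $2,159.16 | $3,556.39
4 | $3,556.39 | $2,647.64 | $908.75

$908.75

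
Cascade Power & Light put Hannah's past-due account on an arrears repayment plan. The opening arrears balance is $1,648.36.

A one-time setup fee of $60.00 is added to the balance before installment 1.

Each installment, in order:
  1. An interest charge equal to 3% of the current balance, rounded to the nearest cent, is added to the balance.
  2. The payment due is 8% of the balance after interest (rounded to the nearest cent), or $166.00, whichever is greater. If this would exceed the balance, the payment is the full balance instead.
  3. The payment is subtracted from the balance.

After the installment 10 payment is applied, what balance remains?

Installment 1: opening $1,708.36; interest $51.25 → $1,759.61; payment $166.00; balance $1,593.61
Installment 2: opening $1,593.61; interest $47.81 → $1,641.42; payment $166.00; balance $1,475.42
Installment 3: opening $1,475.42; interest $44.26 → $1,519.68; payment $166.00; balance $1,353.68
Installment 4: opening $1,353.68; interest $40.61 → $1,394.29; payment $166.00; balance $1,228.29
Installment 5: opening $1,228.29; interest $36.85 → $1,265.14; payment $166.00; balance $1,099.14
Installment 6: opening $1,099.14; interest $32.97 → $1,132.11; payment $166.00; balance $966.11
Installment 7: opening $966.11; interest $28.98 → $995.09; payment $166.00; balance $829.09
Installment 8: opening $829.09; interest $24.87 → $853.96; payment $166.00; balance $687.96
Installment 9: opening $687.96; interest $20.64 → $708.60; payment $166.00; balance $542.60
Installment 10: opening $542.60; interest $16.28 → $558.88; payment $166.00; balance $392.88

$392.88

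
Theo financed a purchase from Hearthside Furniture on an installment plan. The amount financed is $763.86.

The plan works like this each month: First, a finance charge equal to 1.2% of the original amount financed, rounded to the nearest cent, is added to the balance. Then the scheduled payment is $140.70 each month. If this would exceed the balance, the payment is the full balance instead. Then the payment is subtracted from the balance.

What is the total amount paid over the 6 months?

Month 1: opening $763.86; interest $9.17 → $773.03; payment $140.70; balance $632.33
Month 2: opening $632.33; interest $9.17 → $641.50; payment $140.70; balance $500.80
Month 3: opening $500.80; interest $9.17 → $509.97; payment $140.70; balance $369.27
Month 4: opening $369.27; interest $9.17 → $378.44; payment $140.70; balance $237.74
Month 5: opening $237.74; interest $9.17 → $246.91; payment $140.70; balance $106.21
Month 6: opening $106.21; interest $9.17 → $115.38; payment $115.38; balance $0.00
Total paid: $818.88

$818.88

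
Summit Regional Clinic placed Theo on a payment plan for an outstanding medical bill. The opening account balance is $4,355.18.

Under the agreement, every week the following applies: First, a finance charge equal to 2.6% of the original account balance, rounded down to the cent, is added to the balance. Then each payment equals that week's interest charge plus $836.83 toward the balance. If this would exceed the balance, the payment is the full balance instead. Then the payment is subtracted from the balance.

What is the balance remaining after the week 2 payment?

Week 1: opening $4,355.18; interest $113.23 → $4,468.41; payment $950.06; balance $3,518.35
Week 2: opening $3,518.35; interest $113.23 → $3,631.58; payment $950.06; balance $2,681.52

$2,681.52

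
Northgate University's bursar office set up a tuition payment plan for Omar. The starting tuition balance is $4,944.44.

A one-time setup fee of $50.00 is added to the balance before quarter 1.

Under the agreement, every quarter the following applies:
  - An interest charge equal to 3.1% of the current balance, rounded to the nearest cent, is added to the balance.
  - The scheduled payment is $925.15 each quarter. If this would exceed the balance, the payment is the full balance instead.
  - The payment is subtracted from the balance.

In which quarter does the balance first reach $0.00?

6

# | Opening | Interest | Payment | End bal
1 | $4,994.44 | $154.83 | $925.15 | $4,224.12
2 | $4,224.12 | $130.95 | $925.15 | $3,429.92
3 | $3,429.92 | $106.33 | $925.15 | $2,611.10
4 | $2,611.10 | $80.94 | $925.15 | $1,766.89
5 | $1,766.89 | $54.77 | $925.15 | $896.51
6 | $896.51 | $27.79 | $924.30 | $0.00
Balance reaches $0.00 in quarter 6.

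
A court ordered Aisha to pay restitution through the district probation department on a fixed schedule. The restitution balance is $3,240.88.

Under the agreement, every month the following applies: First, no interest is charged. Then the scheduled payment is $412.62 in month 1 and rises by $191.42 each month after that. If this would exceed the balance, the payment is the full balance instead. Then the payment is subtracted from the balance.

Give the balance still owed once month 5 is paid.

$0.00

Month 1: $3,240.88 − $412.62 → $2,828.26
Month 2: $2,828.26 − $604.04 → $2,224.22
Month 3: $2,224.22 − $795.46 → $1,428.76
Month 4: $1,428.76 − $986.88 → $441.88
Month 5: $441.88 − $441.88 → $0.00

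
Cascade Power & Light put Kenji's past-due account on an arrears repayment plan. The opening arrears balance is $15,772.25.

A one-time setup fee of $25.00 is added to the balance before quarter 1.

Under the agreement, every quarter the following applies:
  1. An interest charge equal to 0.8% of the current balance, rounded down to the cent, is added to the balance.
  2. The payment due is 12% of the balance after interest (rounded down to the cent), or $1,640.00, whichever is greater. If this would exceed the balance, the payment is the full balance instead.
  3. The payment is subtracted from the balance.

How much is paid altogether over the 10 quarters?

$16,480.52

Quarter 1: opening $15,797.25; interest $126.37 → $15,923.62; payment $1,910.83; balance $14,012.79
Quarter 2: opening $14,012.79; interest $112.10 → $14,124.89; payment $1,694.98; balance $12,429.91
Quarter 3: opening $12,429.91; interest $99.43 → $12,529.34; payment $1,640.00; balance $10,889.34
Quarter 4: opening $10,889.34; interest $87.11 → $10,976.45; payment $1,640.00; balance $9,336.45
Quarter 5: opening $9,336.45; interest $74.69 → $9,411.14; payment $1,640.00; balance $7,771.14
Quarter 6: opening $7,771.14; interest $62.16 → $7,833.30; payment $1,640.00; balance $6,193.30
Quarter 7: opening $6,193.30; interest $49.54 → $6,242.84; payment $1,640.00; balance $4,602.84
Quarter 8: opening $4,602.84; interest $36.82 → $4,639.66; payment $1,640.00; balance $2,999.66
Quarter 9: opening $2,999.66; interest $23.99 → $3,023.65; payment $1,640.00; balance $1,383.65
Quarter 10: opening $1,383.65; interest $11.06 → $1,394.71; payment $1,394.71; balance $0.00
Total paid: $16,480.52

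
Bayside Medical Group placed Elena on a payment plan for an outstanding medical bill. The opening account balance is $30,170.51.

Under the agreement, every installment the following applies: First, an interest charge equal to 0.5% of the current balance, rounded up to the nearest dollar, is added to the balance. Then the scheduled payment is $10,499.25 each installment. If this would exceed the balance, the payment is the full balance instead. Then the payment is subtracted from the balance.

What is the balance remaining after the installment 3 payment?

$0.00

Installment 1: $30,170.51 +$151.00 interest = $30,321.51; pay $10,499.25 → $19,822.26
Installment 2: $19,822.26 +$100.00 interest = $19,922.26; pay $10,499.25 → $9,423.01
Installment 3: $9,423.01 +$48.00 interest = $9,471.01; pay $9,471.01 → $0.00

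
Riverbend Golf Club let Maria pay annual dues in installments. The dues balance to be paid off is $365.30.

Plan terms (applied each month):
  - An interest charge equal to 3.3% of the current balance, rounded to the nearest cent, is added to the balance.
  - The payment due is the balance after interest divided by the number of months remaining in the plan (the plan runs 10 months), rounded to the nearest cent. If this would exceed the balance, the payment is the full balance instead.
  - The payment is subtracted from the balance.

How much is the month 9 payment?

Month 1: opening $365.30; interest $12.05 → $377.35; payment $37.74; balance $339.61
Month 2: opening $339.61; interest $11.21 → $350.82; payment $38.98; balance $311.84
Month 3: opening $311.84; interest $10.29 → $322.13; payment $40.27; balance $281.86
Month 4: opening $281.86; interest $9.30 → $291.16; payment $41.59; balance $249.57
Month 5: opening $249.57; interest $8.24 → $257.81; payment $42.97; balance $214.84
Month 6: opening $214.84; interest $7.09 → $221.93; payment $44.39; balance $177.54
Month 7: opening $177.54; interest $5.86 → $183.40; payment $45.85; balance $137.55
Month 8: opening $137.55; interest $4.54 → $142.09; payment $47.36; balance $94.73
Month 9: opening $94.73; interest $3.13 → $97.86; payment $48.93; balance $48.93

$48.93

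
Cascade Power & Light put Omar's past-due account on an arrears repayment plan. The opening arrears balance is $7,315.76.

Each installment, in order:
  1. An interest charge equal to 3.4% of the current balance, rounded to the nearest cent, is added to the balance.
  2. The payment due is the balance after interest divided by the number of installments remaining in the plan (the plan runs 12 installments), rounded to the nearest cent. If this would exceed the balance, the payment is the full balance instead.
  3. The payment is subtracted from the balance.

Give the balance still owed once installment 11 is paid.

$880.65

Installment 1: opening $7,315.76; interest $248.74 → $7,564.50; payment $630.38; balance $6,934.12
Installment 2: opening $6,934.12; interest $235.76 → $7,169.88; payment $651.81; balance $6,518.07
Installment 3: opening $6,518.07; interest $221.61 → $6,739.68; payment $673.97; balance $6,065.71
Installment 4: opening $6,065.71; interest $206.23 → $6,271.94; payment $696.88; balance $5,575.06
Installment 5: opening $5,575.06; interest $189.55 → $5,764.61; payment $720.58; balance $5,044.03
Installment 6: opening $5,044.03; interest $171.50 → $5,215.53; payment $745.08; balance $4,470.45
Installment 7: opening $4,470.45; interest $152.00 → $4,622.45; payment $770.41; balance $3,852.04
Installment 8: opening $3,852.04; interest $130.97 → $3,983.01; payment $796.60; balance $3,186.41
Installment 9: opening $3,186.41; interest $108.34 → $3,294.75; payment $823.69; balance $2,471.06
Installment 10: opening $2,471.06; interest $84.02 → $2,555.08; payment $851.69; balance $1,703.39
Installment 11: opening $1,703.39; interest $57.92 → $1,761.31; payment $880.66; balance $880.65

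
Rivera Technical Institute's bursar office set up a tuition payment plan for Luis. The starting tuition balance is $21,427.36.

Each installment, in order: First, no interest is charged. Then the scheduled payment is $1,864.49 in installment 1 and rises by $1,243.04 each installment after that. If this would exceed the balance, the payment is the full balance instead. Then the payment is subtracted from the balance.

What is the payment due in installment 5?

$6,511.16

Installment 1: opening $21,427.36; payment $1,864.49; balance $19,562.87
Installment 2: opening $19,562.87; payment $3,107.53; balance $16,455.34
Installment 3: opening $16,455.34; payment $4,350.57; balance $12,104.77
Installment 4: opening $12,104.77; payment $5,593.61; balance $6,511.16
Installment 5: opening $6,511.16; payment $6,511.16; balance $0.00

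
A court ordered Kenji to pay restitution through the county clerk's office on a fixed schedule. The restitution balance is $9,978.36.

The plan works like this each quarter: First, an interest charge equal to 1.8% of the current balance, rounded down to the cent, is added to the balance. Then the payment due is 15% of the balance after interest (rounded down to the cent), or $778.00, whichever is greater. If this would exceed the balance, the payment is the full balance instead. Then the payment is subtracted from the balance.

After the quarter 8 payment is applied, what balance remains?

Quarter 1: $9,978.36 +$179.61 interest = $10,157.97; pay $1,523.69 → $8,634.28
Quarter 2: $8,634.28 +$155.41 interest = $8,789.69; pay $1,318.45 → $7,471.24
Quarter 3: $7,471.24 +$134.48 interest = $7,605.72; pay $1,140.85 → $6,464.87
Quarter 4: $6,464.87 +$116.36 interest = $6,581.23; pay $987.18 → $5,594.05
Quarter 5: $5,594.05 +$100.69 interest = $5,694.74; pay $854.21 → $4,840.53
Quarter 6: $4,840.53 +$87.12 interest = $4,927.65; pay $778.00 → $4,149.65
Quarter 7: $4,149.65 +$74.69 interest = $4,224.34; pay $778.00 → $3,446.34
Quarter 8: $3,446.34 +$62.03 interest = $3,508.37; pay $778.00 → $2,730.37

$2,730.37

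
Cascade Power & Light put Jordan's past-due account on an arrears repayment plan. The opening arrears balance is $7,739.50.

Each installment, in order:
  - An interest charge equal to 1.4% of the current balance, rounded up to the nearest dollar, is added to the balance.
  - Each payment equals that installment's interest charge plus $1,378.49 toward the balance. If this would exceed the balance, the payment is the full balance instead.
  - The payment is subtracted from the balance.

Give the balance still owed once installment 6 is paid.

$0.00

Installment 1: $7,739.50 +$109.00 interest = $7,848.50; pay $1,487.49 → $6,361.01
Installment 2: $6,361.01 +$90.00 interest = $6,451.01; pay $1,468.49 → $4,982.52
Installment 3: $4,982.52 +$70.00 interest = $5,052.52; pay $1,448.49 → $3,604.03
Installment 4: $3,604.03 +$51.00 interest = $3,655.03; pay $1,429.49 → $2,225.54
Installment 5: $2,225.54 +$32.00 interest = $2,257.54; pay $1,410.49 → $847.05
Installment 6: $847.05 +$12.00 interest = $859.05; pay $859.05 → $0.00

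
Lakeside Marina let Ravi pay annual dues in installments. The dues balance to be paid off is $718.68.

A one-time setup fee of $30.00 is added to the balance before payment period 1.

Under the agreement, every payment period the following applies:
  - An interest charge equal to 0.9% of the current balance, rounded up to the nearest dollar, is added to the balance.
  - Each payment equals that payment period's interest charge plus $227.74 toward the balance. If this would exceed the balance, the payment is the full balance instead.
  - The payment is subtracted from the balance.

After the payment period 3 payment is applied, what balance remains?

$65.46

Payment period 1: $748.68 +$7.00 interest = $755.68; pay $234.74 → $520.94
Payment period 2: $520.94 +$5.00 interest = $525.94; pay $232.74 → $293.20
Payment period 3: $293.20 +$3.00 interest = $296.20; pay $230.74 → $65.46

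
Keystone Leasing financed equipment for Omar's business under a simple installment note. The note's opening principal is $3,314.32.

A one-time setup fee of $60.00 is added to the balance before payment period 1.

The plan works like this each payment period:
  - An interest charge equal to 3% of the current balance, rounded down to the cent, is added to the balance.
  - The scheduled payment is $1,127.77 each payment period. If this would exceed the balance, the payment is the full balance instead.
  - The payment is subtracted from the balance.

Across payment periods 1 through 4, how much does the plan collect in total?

# | Opening | Interest | Payment | End bal
1 | $3,374.32 | $101.22 | $1,127.77 | $2,347.77
2 | $2,347.77 | $70.43 | $1,127.77 | $1,290.43
3 | $1,290.43 | $38.71 | $1,127.77 | $201.37
4 | $201.37 | $6.04 | $207.41 | $0.00
Total paid: $3,590.72

$3,590.72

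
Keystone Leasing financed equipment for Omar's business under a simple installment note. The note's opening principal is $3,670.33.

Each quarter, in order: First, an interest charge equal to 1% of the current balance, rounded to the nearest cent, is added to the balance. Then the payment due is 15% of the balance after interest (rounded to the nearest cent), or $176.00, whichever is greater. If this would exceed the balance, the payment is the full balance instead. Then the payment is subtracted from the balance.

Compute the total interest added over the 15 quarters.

$223.39

Quarter 1: $3,670.33 +$36.70 interest = $3,707.03; pay $556.05 → $3,150.98
Quarter 2: $3,150.98 +$31.51 interest = $3,182.49; pay $477.37 → $2,705.12
Quarter 3: $2,705.12 +$27.05 interest = $2,732.17; pay $409.83 → $2,322.34
Quarter 4: $2,322.34 +$23.22 interest = $2,345.56; pay $351.83 → $1,993.73
Quarter 5: $1,993.73 +$19.94 interest = $2,013.67; pay $302.05 → $1,711.62
Quarter 6: $1,711.62 +$17.12 interest = $1,728.74; pay $259.31 → $1,469.43
Quarter 7: $1,469.43 +$14.69 interest = $1,484.12; pay $222.62 → $1,261.50
Quarter 8: $1,261.50 +$12.62 interest = $1,274.12; pay $191.12 → $1,083.00
Quarter 9: $1,083.00 +$10.83 interest = $1,093.83; pay $176.00 → $917.83
Quarter 10: $917.83 +$9.18 interest = $927.01; pay $176.00 → $751.01
Quarter 11: $751.01 +$7.51 interest = $758.52; pay $176.00 → $582.52
Quarter 12: $582.52 +$5.83 interest = $588.35; pay $176.00 → $412.35
Quarter 13: $412.35 +$4.12 interest = $416.47; pay $176.00 → $240.47
Quarter 14: $240.47 +$2.40 interest = $242.87; pay $176.00 → $66.87
Quarter 15: $66.87 +$0.67 interest = $67.54; pay $67.54 → $0.00
Total interest: $36.70 + $31.51 + $27.05 + $23.22 + $19.94 + $17.12 + $14.69 + $12.62 + $10.83 + $9.18 + $7.51 + $5.83 + $4.12 + $2.40 + $0.67 = $223.39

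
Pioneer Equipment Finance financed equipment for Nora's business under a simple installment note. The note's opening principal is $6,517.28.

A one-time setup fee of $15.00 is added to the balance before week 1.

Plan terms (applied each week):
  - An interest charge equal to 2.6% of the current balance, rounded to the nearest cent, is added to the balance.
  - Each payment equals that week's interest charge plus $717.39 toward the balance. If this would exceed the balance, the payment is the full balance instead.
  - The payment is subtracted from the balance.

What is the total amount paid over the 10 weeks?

Week 1: opening $6,532.28; interest $169.84 → $6,702.12; payment $887.23; balance $5,814.89
Week 2: opening $5,814.89; interest $151.19 → $5,966.08; payment $868.58; balance $5,097.50
Week 3: opening $5,097.50; interest $132.54 → $5,230.04; payment $849.93; balance $4,380.11
Week 4: opening $4,380.11; interest $113.88 → $4,493.99; payment $831.27; balance $3,662.72
Week 5: opening $3,662.72; interest $95.23 → $3,757.95; payment $812.62; balance $2,945.33
Week 6: opening $2,945.33; interest $76.58 → $3,021.91; payment $793.97; balance $2,227.94
Week 7: opening $2,227.94; interest $57.93 → $2,285.87; payment $775.32; balance $1,510.55
Week 8: opening $1,510.55; interest $39.27 → $1,549.82; payment $756.66; balance $793.16
Week 9: opening $793.16; interest $20.62 → $813.78; payment $738.01; balance $75.77
Week 10: opening $75.77; interest $1.97 → $77.74; payment $77.74; balance $0.00
Total paid: $7,391.33

$7,391.33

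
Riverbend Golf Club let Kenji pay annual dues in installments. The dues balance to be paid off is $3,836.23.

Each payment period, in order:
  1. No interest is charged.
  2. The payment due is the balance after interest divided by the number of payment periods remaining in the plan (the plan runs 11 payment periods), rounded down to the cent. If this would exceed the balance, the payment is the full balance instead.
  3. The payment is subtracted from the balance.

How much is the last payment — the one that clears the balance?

Payment period 1: opening $3,836.23; payment $348.74; balance $3,487.49
Payment period 2: opening $3,487.49; payment $348.74; balance $3,138.75
Payment period 3: opening $3,138.75; payment $348.75; balance $2,790.00
Payment period 4: opening $2,790.00; payment $348.75; balance $2,441.25
Payment period 5: opening $2,441.25; payment $348.75; balance $2,092.50
Payment period 6: opening $2,092.50; payment $348.75; balance $1,743.75
Payment period 7: opening $1,743.75; payment $348.75; balance $1,395.00
Payment period 8: opening $1,395.00; payment $348.75; balance $1,046.25
Payment period 9: opening $1,046.25; payment $348.75; balance $697.50
Payment period 10: opening $697.50; payment $348.75; balance $348.75
Payment period 11: opening $348.75; payment $348.75; balance $0.00

$348.75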